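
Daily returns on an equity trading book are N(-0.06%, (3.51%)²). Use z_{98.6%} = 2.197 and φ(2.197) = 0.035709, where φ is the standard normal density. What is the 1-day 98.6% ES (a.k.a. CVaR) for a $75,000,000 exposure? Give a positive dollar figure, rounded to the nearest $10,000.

Tail multiplier: φ(z)/(1−α) = 0.035709 / 0.014 = 2.551.
ES = −(-0.06%) + 3.51% × 2.551 = 9.014%.
On $75,000,000: 0.09014 × $75,000,000 = $6,760,500.

$6,760,000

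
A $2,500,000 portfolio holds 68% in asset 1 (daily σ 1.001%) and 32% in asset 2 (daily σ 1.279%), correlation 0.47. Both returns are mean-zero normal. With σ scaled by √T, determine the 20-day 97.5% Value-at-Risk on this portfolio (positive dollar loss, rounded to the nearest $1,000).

$207,000

σ_p = √(0.68²·1.001² + 0.32²·1.279² + 2·0.47·0.68·0.32·1.001·1.279) = 0.945%.
σ_{20d} = 0.945% × √20 = 4.226%.
z(97.5%) = 1.960.
VaR = 1.960 × 4.226% = 8.283%; on $2,500,000 that is $207,075.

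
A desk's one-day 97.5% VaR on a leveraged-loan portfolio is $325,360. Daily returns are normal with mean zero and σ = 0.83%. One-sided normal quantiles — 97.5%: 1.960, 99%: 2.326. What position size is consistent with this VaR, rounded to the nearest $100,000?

$20,000,000

VaR as a fraction of value: z·σ = 1.960 × 0.83% = 1.6268%.
Position = $325,360 / 0.016268 = $20,000,000.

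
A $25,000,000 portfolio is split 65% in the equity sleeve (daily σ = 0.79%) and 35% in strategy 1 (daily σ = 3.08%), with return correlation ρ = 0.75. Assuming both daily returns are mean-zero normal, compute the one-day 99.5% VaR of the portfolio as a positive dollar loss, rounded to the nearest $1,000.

σ_p² = 0.65²·0.79² + 0.35²·3.08² + 2·0.75·0.65·0.35·0.79·3.08 = 2.2561 (%²).
σ_p = √2.2561 = 1.502%.
At 99.5%, z = 2.576.
VaR = 2.576 × 1.502% = 3.869%; on $25,000,000 that is $967,250.

$967,000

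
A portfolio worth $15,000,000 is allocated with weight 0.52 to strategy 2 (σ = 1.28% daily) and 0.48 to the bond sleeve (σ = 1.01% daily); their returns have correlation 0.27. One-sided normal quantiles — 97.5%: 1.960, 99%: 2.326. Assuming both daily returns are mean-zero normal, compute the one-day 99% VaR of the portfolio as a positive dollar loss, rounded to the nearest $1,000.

$322,000

σ_p² = 0.52²·1.28² + 0.48²·1.01² + 2·0.27·0.52·0.48·1.28·1.01 = 0.8523 (%²).
σ_p = √0.8523 = 0.923%.
VaR = 2.326 × 0.923% = 2.147%; on $15,000,000 that is $322,050.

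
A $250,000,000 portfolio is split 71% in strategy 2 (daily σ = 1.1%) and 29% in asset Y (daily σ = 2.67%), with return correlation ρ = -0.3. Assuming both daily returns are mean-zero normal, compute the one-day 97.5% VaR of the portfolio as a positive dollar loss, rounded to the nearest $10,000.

σ_p² = 0.71²·1.1² + 0.29²·2.67² + 2·-0.3·0.71·0.29·1.1·2.67 = 0.8467 (%²).
σ_p = √0.8467 = 0.920%.
At 97.5%, z = 1.960.
VaR = 1.960 × 0.920% = 1.803%; on $250,000,000 that is $4,507,500.

$4,510,000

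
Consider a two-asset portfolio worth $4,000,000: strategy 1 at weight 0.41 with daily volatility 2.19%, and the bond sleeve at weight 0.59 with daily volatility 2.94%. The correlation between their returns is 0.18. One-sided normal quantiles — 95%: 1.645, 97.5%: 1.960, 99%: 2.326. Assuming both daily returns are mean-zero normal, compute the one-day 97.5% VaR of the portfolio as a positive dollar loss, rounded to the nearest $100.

$164,000

σ_p² = 0.41²·2.19² + 0.59²·2.94² + 2·0.18·0.41·0.59·2.19·2.94 = 4.3758 (%²).
σ_p = √4.3758 = 2.092%.
VaR = 1.960 × 2.092% = 4.100%; on $4,000,000 that is $164,000.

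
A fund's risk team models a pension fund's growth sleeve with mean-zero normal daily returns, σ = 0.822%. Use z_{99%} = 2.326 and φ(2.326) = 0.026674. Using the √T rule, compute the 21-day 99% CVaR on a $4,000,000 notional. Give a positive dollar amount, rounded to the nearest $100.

σ_{21d} = 0.822% × √21 = 3.767%.
ES multiplier = φ(z)/(1−α) = 0.026674/0.01 = 2.667.
ES = 3.767% × 2.667 = 10.047%; on $4,000,000: $401,880.

$401,900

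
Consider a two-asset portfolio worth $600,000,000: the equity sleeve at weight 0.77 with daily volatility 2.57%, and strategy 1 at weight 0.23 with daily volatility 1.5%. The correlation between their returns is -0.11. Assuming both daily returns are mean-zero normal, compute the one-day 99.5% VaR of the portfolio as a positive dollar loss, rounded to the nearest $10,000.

σ_p² = 0.77²·2.57² + 0.23²·1.5² + 2·-0.11·0.77·0.23·2.57·1.5 = 3.8849 (%²).
σ_p = √3.8849 = 1.971%.
At 99.5%, z = 2.576.
VaR = 2.576 × 1.971% = 5.077%; on $600,000,000 that is $30,462,000.

$30,460,000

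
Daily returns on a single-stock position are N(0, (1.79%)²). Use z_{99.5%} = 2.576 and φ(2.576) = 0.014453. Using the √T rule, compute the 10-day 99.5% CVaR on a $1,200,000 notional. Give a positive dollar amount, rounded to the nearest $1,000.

σ_{10d} = 1.79% × √10 = 5.660%.
ES multiplier = φ(z)/(1−α) = 0.014453/0.005 = 2.891.
ES = 5.660% × 2.891 = 16.363%; on $1,200,000: $196,356.

$196,000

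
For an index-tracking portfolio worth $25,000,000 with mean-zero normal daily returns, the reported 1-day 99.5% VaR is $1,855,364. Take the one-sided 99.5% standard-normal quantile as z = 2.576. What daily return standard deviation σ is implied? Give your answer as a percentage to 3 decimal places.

2.881%

VaR as a fraction: $1,855,364 / $25,000,000 = 7.421%.
σ = VaR / z = 7.421% / 2.576 = 2.881%.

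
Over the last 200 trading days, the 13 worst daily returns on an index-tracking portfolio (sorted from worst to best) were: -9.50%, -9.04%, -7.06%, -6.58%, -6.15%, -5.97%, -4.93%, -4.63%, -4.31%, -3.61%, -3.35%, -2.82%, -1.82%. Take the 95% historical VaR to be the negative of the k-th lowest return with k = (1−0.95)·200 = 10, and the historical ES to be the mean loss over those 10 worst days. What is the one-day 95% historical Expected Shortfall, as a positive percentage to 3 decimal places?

6.178%

The 10 worst returns sum to -61.78%.
ES = −(-61.78%) / 10 = 6.178%.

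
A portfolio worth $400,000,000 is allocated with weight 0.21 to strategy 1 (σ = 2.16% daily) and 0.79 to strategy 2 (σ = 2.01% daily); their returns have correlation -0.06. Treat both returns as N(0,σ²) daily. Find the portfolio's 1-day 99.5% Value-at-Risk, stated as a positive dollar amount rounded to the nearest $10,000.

$16,740,000

σ_p² = 0.21²·2.16² + 0.79²·2.01² + 2·-0.06·0.21·0.79·2.16·2.01 = 2.6407 (%²).
σ_p = √2.6407 = 1.625%.
At 99.5%, z = 2.576.
VaR = 2.576 × 1.625% = 4.186%; on $400,000,000 that is $16,744,000.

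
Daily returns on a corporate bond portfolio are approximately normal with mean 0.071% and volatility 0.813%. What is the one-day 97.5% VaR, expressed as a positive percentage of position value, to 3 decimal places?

At 97.5% one-sided, z = 1.960.
VaR = −μ + z·σ = −(0.071%) + 1.960 × 0.813% = 1.522%.

1.522%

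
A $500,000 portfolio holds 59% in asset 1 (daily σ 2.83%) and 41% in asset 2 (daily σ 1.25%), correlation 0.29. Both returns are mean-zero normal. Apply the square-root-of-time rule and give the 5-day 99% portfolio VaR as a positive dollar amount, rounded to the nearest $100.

$49,000

σ_p = √(0.59²·2.83² + 0.41²·1.25² + 2·0.29·0.59·0.41·2.83·1.25) = 1.883%.
σ_{5d} = 1.883% × √5 = 4.211%.
z(99%) = 2.326.
VaR = 2.326 × 4.211% = 9.795%; on $500,000 that is $48,975.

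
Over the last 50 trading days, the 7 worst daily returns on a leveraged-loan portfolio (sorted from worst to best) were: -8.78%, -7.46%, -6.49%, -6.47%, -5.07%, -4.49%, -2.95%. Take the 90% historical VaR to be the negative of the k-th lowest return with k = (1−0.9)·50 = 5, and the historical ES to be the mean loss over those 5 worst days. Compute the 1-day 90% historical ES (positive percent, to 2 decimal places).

6.85%

The 5 worst returns sum to -34.27%.
ES = −(-34.27%) / 5 = 6.854% ≈ 6.85%.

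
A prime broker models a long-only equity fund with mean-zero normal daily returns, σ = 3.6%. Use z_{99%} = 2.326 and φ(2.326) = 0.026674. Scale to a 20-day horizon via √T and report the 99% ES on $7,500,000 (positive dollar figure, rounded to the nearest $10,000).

$3,220,000

σ_{20d} = 3.6% × √20 = 16.100%.
ES multiplier = φ(z)/(1−α) = 0.026674/0.01 = 2.667.
ES = 16.100% × 2.667 = 42.939%; on $7,500,000: $3,220,425.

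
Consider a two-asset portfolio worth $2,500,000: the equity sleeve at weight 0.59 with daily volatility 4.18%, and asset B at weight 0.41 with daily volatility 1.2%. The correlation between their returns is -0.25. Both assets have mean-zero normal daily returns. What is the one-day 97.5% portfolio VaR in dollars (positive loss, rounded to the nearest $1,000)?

σ_p² = 0.59²·4.18² + 0.41²·1.2² + 2·-0.25·0.59·0.41·4.18·1.2 = 5.7175 (%²).
σ_p = √5.7175 = 2.391%.
At 97.5%, z = 1.960.
VaR = 1.960 × 2.391% = 4.686%; on $2,500,000 that is $117,150.

$117,000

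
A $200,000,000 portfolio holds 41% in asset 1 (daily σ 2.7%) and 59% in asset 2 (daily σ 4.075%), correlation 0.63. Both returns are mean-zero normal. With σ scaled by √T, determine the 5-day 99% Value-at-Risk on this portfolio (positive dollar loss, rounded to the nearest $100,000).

$33,500,000

σ_p = √(0.41²·2.7² + 0.59²·4.075² + 2·0.63·0.41·0.59·2.7·4.075) = 3.219%.
σ_{5d} = 3.219% × √5 = 7.198%.
z(99%) = 2.326.
VaR = 2.326 × 7.198% = 16.743%; on $200,000,000 that is $33,486,000.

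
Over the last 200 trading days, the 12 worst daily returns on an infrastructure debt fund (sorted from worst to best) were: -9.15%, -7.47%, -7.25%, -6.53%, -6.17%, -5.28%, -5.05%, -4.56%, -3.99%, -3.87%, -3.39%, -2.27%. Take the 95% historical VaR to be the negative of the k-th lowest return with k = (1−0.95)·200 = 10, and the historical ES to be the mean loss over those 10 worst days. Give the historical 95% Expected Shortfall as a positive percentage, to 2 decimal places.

The 10 worst returns sum to -59.32%.
ES = −(-59.32%) / 10 = 5.932% ≈ 5.93%.

5.93%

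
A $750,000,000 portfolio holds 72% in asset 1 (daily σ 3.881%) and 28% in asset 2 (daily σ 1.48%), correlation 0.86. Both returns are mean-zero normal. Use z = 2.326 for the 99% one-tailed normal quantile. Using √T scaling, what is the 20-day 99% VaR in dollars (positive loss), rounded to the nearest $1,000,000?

$246,000,000

σ_p = √(0.72²·3.881² + 0.28²·1.48² + 2·0.86·0.72·0.28·3.881·1.48) = 3.158%.
σ_{20d} = 3.158% × √20 = 14.123%.
VaR = 2.326 × 14.123% = 32.850%; on $750,000,000 that is $246,375,000.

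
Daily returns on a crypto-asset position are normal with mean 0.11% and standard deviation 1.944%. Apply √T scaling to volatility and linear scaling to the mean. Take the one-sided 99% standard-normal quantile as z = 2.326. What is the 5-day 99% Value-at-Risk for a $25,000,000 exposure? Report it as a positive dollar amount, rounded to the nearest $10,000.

σ_{5d} = 1.944% × √5 = 4.347%; μ_{5d} = 5 × 0.11% = 0.550%.
VaR = −(0.550%) + 2.326 × 4.347% = 9.561%.
On $25,000,000: 0.09561 × $25,000,000 = $2,390,250.

$2,390,000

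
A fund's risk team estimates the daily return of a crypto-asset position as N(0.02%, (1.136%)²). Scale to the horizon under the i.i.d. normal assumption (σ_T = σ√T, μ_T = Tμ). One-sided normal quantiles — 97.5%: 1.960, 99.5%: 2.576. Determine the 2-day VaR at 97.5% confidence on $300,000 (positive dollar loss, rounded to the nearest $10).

σ_{2d} = 1.136% × √2 = 1.607%; μ_{2d} = 2 × 0.02% = 0.040%.
VaR = −(0.040%) + 1.960 × 1.607% = 3.110%.
On $300,000: 0.03110 × $300,000 = $9,330.

$9,330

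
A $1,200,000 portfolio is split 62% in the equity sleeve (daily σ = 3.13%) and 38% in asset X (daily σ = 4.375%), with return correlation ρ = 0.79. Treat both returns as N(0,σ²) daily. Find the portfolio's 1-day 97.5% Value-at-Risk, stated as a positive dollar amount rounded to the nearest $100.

σ_p² = 0.62²·3.13² + 0.38²·4.375² + 2·0.79·0.62·0.38·3.13·4.375 = 11.6273 (%²).
σ_p = √11.6273 = 3.410%.
At 97.5%, z = 1.960.
VaR = 1.960 × 3.410% = 6.684%; on $1,200,000 that is $80,208.

$80,200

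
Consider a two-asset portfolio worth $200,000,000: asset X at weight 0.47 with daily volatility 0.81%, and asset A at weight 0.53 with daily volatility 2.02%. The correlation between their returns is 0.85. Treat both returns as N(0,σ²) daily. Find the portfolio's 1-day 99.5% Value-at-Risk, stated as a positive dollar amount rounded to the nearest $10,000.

σ_p² = 0.47²·0.81² + 0.53²·2.02² + 2·0.85·0.47·0.53·0.81·2.02 = 1.9840 (%²).
σ_p = √1.9840 = 1.409%.
At 99.5%, z = 2.576.
VaR = 2.576 × 1.409% = 3.630%; on $200,000,000 that is $7,260,000.

$7,260,000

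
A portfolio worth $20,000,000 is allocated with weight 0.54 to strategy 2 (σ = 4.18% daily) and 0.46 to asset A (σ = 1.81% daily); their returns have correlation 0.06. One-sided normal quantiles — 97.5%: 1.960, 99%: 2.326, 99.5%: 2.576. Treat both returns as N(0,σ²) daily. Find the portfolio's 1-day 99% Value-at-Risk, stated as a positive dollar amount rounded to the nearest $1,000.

σ_p² = 0.54²·4.18² + 0.46²·1.81² + 2·0.06·0.54·0.46·4.18·1.81 = 6.0137 (%²).
σ_p = √6.0137 = 2.452%.
VaR = 2.326 × 2.452% = 5.703%; on $20,000,000 that is $1,140,600.

$1,141,000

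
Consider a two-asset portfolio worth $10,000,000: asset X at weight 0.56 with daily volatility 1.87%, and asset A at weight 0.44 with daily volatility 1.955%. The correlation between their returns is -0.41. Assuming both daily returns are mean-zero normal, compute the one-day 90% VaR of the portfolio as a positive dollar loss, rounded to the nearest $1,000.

σ_p² = 0.56²·1.87² + 0.44²·1.955² + 2·-0.41·0.56·0.44·1.87·1.955 = 1.0979 (%²).
σ_p = √1.0979 = 1.048%.
At 90%, z = 1.282.
VaR = 1.282 × 1.048% = 1.344%; on $10,000,000 that is $134,400.

$134,000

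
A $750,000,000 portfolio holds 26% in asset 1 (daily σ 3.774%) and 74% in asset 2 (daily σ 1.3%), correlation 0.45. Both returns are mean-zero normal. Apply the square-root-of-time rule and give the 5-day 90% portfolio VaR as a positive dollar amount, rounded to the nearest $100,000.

$35,600,000

σ_p = √(0.26²·3.774² + 0.74²·1.3² + 2·0.45·0.26·0.74·3.774·1.3) = 1.655%.
σ_{5d} = 1.655% × √5 = 3.701%.
z(90%) = 1.282.
VaR = 1.282 × 3.701% = 4.745%; on $750,000,000 that is $35,587,500.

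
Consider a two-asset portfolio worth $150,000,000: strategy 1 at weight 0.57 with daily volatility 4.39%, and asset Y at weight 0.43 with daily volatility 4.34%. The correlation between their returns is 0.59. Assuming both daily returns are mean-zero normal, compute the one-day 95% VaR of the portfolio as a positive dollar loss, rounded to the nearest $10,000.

σ_p² = 0.57²·4.39² + 0.43²·4.34² + 2·0.59·0.57·0.43·4.39·4.34 = 15.2546 (%²).
σ_p = √15.2546 = 3.906%.
At 95%, z = 1.645.
VaR = 1.645 × 3.906% = 6.425%; on $150,000,000 that is $9,637,500.

$9,640,000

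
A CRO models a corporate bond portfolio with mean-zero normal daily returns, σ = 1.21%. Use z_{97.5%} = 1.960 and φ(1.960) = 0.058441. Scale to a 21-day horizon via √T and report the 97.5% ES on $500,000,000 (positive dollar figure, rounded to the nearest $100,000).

σ_{21d} = 1.21% × √21 = 5.545%.
ES multiplier = φ(z)/(1−α) = 0.058441/0.025 = 2.338.
ES = 5.545% × 2.338 = 12.964%; on $500,000,000: $64,820,000.

$64,800,000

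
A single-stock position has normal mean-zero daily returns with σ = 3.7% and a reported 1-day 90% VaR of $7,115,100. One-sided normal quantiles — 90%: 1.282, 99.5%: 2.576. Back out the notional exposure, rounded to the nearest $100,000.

VaR as a fraction of value: z·σ = 1.282 × 3.7% = 4.7434%.
Position = $7,115,100 / 0.047434 = $150,000,000.

$150,000,000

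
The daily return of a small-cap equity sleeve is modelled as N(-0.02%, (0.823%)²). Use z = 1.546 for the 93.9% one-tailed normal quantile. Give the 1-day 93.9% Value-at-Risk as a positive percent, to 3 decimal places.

1.292%

VaR = −μ + z·σ = −(-0.02%) + 1.546 × 0.823% = 1.292%.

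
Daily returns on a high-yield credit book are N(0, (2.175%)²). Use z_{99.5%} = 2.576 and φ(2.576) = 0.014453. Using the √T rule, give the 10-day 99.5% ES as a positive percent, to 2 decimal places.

19.88%

σ_{10d} = 2.175% × √10 = 6.878%.
ES multiplier = φ(z)/(1−α) = 0.014453/0.005 = 2.891.
ES = 6.878% × 2.891 = 19.884%.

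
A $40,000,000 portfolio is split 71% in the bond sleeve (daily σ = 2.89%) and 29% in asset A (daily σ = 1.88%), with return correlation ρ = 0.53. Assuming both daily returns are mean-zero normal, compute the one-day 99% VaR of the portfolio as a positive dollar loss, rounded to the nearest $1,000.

$2,220,000

σ_p² = 0.71²·2.89² + 0.29²·1.88² + 2·0.53·0.71·0.29·2.89·1.88 = 5.6934 (%²).
σ_p = √5.6934 = 2.386%.
At 99%, z = 2.326.
VaR = 2.326 × 2.386% = 5.550%; on $40,000,000 that is $2,220,000.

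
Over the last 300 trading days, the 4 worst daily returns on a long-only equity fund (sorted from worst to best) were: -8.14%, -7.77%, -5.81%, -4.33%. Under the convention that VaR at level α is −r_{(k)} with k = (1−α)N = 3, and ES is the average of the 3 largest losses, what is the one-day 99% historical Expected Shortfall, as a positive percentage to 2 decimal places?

7.24%

The 3 worst returns sum to -21.72%.
ES = −(-21.72%) / 3 = 7.24%.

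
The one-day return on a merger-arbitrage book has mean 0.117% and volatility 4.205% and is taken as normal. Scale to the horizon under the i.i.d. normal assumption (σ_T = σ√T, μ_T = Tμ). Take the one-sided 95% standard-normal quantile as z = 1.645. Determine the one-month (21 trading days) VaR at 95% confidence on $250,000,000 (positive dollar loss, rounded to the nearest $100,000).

$73,100,000

σ_{21d} = 4.205% × √21 = 19.270%; μ_{21d} = 21 × 0.117% = 2.457%.
VaR = −(2.457%) + 1.645 × 19.270% = 29.242%.
On $250,000,000: 0.29242 × $250,000,000 = $73,105,000.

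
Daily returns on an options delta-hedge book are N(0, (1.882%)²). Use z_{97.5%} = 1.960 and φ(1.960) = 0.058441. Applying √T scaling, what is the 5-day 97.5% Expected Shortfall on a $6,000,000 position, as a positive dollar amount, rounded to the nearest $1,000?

σ_{5d} = 1.882% × √5 = 4.208%.
ES multiplier = φ(z)/(1−α) = 0.058441/0.025 = 2.338.
ES = 4.208% × 2.338 = 9.838%; on $6,000,000: $590,280.

$590,000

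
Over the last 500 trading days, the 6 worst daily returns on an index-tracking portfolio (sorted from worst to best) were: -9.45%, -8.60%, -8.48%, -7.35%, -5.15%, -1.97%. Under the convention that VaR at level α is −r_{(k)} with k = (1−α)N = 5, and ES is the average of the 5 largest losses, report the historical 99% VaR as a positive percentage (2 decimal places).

k = 5; the 5th lowest return is -5.15%, so VaR = 5.15%.

5.15%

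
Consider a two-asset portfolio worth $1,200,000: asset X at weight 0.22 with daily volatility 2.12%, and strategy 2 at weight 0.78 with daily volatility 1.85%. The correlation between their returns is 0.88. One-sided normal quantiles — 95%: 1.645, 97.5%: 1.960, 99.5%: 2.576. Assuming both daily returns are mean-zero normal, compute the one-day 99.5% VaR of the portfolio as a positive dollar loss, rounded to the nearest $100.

$57,700

σ_p² = 0.22²·2.12² + 0.78²·1.85² + 2·0.88·0.22·0.78·2.12·1.85 = 3.4843 (%²).
σ_p = √3.4843 = 1.867%.
VaR = 2.576 × 1.867% = 4.809%; on $1,200,000 that is $57,708.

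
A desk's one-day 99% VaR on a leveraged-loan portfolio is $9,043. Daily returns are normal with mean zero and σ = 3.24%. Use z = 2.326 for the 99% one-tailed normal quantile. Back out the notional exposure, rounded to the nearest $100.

$120,000

VaR as a fraction of value: z·σ = 2.326 × 3.24% = 7.53624%.
Position = $9,043 / 0.0753624 = $119,994.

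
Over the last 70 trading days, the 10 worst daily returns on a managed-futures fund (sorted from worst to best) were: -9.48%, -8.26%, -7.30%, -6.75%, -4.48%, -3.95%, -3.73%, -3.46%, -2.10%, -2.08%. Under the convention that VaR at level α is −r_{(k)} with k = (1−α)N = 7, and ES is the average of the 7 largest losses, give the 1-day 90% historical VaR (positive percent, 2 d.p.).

3.73%

k = 7; the 7th lowest return is -3.73%, so VaR = 3.73%.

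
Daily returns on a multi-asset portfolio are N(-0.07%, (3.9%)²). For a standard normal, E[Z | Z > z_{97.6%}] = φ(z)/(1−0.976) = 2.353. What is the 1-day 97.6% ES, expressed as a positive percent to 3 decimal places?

9.247%

ES = −(-0.07%) + 3.9% × 2.353 = 9.247%.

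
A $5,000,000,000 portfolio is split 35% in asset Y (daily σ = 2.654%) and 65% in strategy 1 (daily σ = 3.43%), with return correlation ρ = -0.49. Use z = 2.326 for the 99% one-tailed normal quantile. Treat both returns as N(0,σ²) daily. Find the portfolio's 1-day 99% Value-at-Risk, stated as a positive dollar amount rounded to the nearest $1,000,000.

σ_p² = 0.35²·2.654² + 0.65²·3.43² + 2·-0.49·0.35·0.65·2.654·3.43 = 3.8040 (%²).
σ_p = √3.8040 = 1.950%.
VaR = 2.326 × 1.950% = 4.536%; on $5,000,000,000 that is $226,800,000.

$227,000,000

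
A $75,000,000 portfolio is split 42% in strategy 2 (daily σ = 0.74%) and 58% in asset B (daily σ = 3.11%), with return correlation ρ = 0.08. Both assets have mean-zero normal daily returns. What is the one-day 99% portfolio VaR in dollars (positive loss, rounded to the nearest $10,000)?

$3,240,000

σ_p² = 0.42²·0.74² + 0.58²·3.11² + 2·0.08·0.42·0.58·0.74·3.11 = 3.4400 (%²).
σ_p = √3.4400 = 1.855%.
At 99%, z = 2.326.
VaR = 2.326 × 1.855% = 4.315%; on $75,000,000 that is $3,236,250.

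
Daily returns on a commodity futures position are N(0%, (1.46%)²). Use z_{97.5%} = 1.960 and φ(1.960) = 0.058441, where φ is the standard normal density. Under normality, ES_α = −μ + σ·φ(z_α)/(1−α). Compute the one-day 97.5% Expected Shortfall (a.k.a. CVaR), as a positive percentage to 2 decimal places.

Tail multiplier: φ(z)/(1−α) = 0.058441 / 0.025 = 2.338.
ES = 1.46% × 2.338 = 3.413%.

3.41%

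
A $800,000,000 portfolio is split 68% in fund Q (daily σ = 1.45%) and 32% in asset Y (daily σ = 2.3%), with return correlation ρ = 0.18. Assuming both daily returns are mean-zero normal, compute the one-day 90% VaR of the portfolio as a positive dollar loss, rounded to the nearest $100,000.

σ_p² = 0.68²·1.45² + 0.32²·2.3² + 2·0.18·0.68·0.32·1.45·2.3 = 1.7751 (%²).
σ_p = √1.7751 = 1.332%.
At 90%, z = 1.282.
VaR = 1.282 × 1.332% = 1.708%; on $800,000,000 that is $13,664,000.

$13,700,000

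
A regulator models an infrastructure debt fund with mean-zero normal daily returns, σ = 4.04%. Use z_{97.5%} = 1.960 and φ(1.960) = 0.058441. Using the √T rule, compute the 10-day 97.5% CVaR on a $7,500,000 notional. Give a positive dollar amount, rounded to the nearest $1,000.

$2,240,000

σ_{10d} = 4.04% × √10 = 12.776%.
ES multiplier = φ(z)/(1−α) = 0.058441/0.025 = 2.338.
ES = 12.776% × 2.338 = 29.870%; on $7,500,000: $2,240,250.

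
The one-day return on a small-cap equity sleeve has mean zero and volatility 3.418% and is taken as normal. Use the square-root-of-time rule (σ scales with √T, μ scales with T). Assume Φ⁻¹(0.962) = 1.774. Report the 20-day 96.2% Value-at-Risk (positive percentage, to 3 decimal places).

27.117%

σ_{20d} = 3.418% × √20 = 15.286%.
VaR = 1.774 × 15.286% = 27.117%.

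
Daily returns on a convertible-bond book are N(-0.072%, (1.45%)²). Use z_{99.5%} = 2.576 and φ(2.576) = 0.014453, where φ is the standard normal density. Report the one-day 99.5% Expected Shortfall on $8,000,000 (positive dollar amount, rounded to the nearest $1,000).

Tail multiplier: φ(z)/(1−α) = 0.014453 / 0.005 = 2.891.
ES = −(-0.072%) + 1.45% × 2.891 = 4.264%.
On $8,000,000: 0.04264 × $8,000,000 = $341,120.

$341,000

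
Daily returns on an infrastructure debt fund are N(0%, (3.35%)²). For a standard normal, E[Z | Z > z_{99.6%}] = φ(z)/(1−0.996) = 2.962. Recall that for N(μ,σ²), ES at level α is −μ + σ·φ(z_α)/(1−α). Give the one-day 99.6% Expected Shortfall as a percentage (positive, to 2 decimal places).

9.92%

ES = 3.35% × 2.962 = 9.923%.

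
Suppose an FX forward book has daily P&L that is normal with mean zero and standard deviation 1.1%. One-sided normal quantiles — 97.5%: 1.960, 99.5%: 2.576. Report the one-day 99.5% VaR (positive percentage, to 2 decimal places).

VaR = z·σ = 2.576 × 1.1% = 2.834%.

2.83%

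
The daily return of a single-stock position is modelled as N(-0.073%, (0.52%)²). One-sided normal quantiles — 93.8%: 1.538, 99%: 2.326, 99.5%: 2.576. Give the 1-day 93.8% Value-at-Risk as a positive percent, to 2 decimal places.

0.87%

VaR = −μ + z·σ = −(-0.073%) + 1.538 × 0.52% = 0.873%.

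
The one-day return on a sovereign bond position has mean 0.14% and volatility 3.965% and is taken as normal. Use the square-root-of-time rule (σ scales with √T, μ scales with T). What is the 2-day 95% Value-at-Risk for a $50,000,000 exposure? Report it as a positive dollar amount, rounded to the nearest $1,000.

$4,472,000

At 95%, z = 1.645.
σ_{2d} = 3.965% × √2 = 5.607%; μ_{2d} = 2 × 0.14% = 0.280%.
VaR = −(0.280%) + 1.645 × 5.607% = 8.944%.
On $50,000,000: 0.08944 × $50,000,000 = $4,472,000.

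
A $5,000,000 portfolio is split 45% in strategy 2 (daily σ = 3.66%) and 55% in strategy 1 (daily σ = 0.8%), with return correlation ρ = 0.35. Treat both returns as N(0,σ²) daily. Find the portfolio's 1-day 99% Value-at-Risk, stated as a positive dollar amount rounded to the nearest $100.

σ_p² = 0.45²·3.66² + 0.55²·0.8² + 2·0.35·0.45·0.55·3.66·0.8 = 3.4135 (%²).
σ_p = √3.4135 = 1.848%.
At 99%, z = 2.326.
VaR = 2.326 × 1.848% = 4.298%; on $5,000,000 that is $214,900.

$214,900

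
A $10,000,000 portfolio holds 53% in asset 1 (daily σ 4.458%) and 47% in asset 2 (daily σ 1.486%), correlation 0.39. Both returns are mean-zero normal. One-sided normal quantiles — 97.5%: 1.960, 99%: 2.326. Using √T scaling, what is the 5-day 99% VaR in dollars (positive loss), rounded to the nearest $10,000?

σ_p = √(0.53²·4.458² + 0.47²·1.486² + 2·0.39·0.53·0.47·4.458·1.486) = 2.712%.
σ_{5d} = 2.712% × √5 = 6.064%.
VaR = 2.326 × 6.064% = 14.105%; on $10,000,000 that is $1,410,500.

$1,410,000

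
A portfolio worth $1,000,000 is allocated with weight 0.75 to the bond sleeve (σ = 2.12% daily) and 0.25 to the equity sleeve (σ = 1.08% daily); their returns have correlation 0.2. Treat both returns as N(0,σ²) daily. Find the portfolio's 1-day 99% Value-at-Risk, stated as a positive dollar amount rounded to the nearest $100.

$38,700

σ_p² = 0.75²·2.12² + 0.25²·1.08² + 2·0.2·0.75·0.25·2.12·1.08 = 2.7727 (%²).
σ_p = √2.7727 = 1.665%.
At 99%, z = 2.326.
VaR = 2.326 × 1.665% = 3.873%; on $1,000,000 that is $38,730.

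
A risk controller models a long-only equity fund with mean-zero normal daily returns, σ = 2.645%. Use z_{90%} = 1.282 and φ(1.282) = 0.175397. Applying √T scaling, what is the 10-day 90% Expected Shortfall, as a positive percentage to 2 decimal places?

14.67%

σ_{10d} = 2.645% × √10 = 8.364%.
ES multiplier = φ(z)/(1−α) = 0.175397/0.1 = 1.754.
ES = 8.364% × 1.754 = 14.670%.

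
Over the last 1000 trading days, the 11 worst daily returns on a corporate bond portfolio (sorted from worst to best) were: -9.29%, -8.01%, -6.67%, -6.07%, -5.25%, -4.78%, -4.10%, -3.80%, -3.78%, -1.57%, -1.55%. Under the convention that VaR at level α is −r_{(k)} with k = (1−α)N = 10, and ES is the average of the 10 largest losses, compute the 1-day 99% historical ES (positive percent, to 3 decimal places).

The 10 worst returns sum to -53.32%.
ES = −(-53.32%) / 10 = 5.332%.

5.332%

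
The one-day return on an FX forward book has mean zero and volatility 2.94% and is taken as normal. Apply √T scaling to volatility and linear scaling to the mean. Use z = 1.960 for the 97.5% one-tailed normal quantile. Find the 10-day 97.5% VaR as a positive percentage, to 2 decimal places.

18.22%

σ_{10d} = 2.94% × √10 = 9.297%.
VaR = 1.960 × 9.297% = 18.222%.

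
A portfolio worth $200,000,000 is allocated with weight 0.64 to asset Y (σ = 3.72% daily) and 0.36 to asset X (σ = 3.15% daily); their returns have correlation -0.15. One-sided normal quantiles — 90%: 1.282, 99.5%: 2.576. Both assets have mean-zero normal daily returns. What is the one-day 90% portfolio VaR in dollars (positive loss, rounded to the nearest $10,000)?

$6,360,000

σ_p² = 0.64²·3.72² + 0.36²·3.15² + 2·-0.15·0.64·0.36·3.72·3.15 = 6.1442 (%²).
σ_p = √6.1442 = 2.479%.
VaR = 1.282 × 2.479% = 3.178%; on $200,000,000 that is $6,356,000.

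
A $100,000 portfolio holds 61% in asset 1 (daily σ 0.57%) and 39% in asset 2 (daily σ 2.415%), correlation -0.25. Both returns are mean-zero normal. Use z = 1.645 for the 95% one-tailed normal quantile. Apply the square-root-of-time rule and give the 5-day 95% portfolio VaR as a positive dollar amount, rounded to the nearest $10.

σ_p = √(0.61²·0.57² + 0.39²·2.415² + 2·-0.25·0.61·0.39·0.57·2.415) = 0.919%.
σ_{5d} = 0.919% × √5 = 2.055%.
VaR = 1.645 × 2.055% = 3.380%; on $100,000 that is $3,380.

$3,380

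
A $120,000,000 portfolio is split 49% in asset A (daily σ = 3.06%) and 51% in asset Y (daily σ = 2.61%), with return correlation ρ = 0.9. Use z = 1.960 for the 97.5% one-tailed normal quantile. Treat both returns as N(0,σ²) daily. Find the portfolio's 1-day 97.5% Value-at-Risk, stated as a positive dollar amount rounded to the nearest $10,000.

σ_p² = 0.49²·3.06² + 0.51²·2.61² + 2·0.9·0.49·0.51·3.06·2.61 = 7.6126 (%²).
σ_p = √7.6126 = 2.759%.
VaR = 1.960 × 2.759% = 5.408%; on $120,000,000 that is $6,489,600.

$6,490,000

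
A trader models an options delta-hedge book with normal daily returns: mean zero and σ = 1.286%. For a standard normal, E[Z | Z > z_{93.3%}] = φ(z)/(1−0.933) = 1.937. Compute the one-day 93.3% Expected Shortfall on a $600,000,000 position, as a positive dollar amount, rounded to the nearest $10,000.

$14,950,000

ES = 1.286% × 1.937 = 2.491%.
On $600,000,000: 0.02491 × $600,000,000 = $14,946,000.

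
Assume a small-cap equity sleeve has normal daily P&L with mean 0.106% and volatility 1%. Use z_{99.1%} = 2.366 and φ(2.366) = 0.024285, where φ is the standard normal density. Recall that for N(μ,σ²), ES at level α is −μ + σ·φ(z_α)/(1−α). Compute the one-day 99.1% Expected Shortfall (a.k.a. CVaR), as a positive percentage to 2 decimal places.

2.59%

Tail multiplier: φ(z)/(1−α) = 0.024285 / 0.009 = 2.698.
ES = −(0.106%) + 1% × 2.698 = 2.592%.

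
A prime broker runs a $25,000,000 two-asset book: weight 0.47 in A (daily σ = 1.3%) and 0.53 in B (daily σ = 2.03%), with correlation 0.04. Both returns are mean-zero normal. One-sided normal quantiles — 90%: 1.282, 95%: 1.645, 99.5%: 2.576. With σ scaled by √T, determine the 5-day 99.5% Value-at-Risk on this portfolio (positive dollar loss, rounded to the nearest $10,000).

σ_p = √(0.47²·1.3² + 0.53²·2.03² + 2·0.04·0.47·0.53·1.3·2.03) = 1.258%.
σ_{5d} = 1.258% × √5 = 2.813%.
VaR = 2.576 × 2.813% = 7.246%; on $25,000,000 that is $1,811,500.

$1,810,000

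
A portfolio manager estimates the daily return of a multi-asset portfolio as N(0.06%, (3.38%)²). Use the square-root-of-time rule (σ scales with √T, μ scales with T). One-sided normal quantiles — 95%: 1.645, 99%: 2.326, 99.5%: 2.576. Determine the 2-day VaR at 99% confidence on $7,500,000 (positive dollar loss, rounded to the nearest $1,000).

σ_{2d} = 3.38% × √2 = 4.780%; μ_{2d} = 2 × 0.06% = 0.120%.
VaR = −(0.120%) + 2.326 × 4.780% = 10.998%.
On $7,500,000: 0.10998 × $7,500,000 = $824,850.

$825,000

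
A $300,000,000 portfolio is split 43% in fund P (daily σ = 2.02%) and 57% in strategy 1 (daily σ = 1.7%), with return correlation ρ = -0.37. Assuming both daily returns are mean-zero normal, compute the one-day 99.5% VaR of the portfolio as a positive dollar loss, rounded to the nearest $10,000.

σ_p² = 0.43²·2.02² + 0.57²·1.7² + 2·-0.37·0.43·0.57·2.02·1.7 = 1.0706 (%²).
σ_p = √1.0706 = 1.035%.
At 99.5%, z = 2.576.
VaR = 2.576 × 1.035% = 2.666%; on $300,000,000 that is $7,998,000.

$8,000,000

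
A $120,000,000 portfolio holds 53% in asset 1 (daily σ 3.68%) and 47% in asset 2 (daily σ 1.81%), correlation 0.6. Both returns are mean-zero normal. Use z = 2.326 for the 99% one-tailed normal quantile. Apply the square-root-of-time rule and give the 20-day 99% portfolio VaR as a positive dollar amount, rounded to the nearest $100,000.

σ_p = √(0.53²·3.68² + 0.47²·1.81² + 2·0.6·0.53·0.47·3.68·1.81) = 2.553%.
σ_{20d} = 2.553% × √20 = 11.417%.
VaR = 2.326 × 11.417% = 26.556%; on $120,000,000 that is $31,867,200.

$31,900,000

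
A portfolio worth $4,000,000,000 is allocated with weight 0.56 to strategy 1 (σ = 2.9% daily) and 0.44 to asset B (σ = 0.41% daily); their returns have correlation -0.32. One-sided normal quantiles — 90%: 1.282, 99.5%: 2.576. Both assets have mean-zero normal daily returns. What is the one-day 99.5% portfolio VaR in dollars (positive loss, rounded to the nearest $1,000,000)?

σ_p² = 0.56²·2.9² + 0.44²·0.41² + 2·-0.32·0.56·0.44·2.9·0.41 = 2.4824 (%²).
σ_p = √2.4824 = 1.576%.
VaR = 2.576 × 1.576% = 4.060%; on $4,000,000,000 that is $162,400,000.

$162,000,000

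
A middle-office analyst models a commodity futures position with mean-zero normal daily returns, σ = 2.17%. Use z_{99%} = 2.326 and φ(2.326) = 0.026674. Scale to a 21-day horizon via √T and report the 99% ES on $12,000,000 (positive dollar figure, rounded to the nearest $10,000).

σ_{21d} = 2.17% × √21 = 9.944%.
ES multiplier = φ(z)/(1−α) = 0.026674/0.01 = 2.667.
ES = 9.944% × 2.667 = 26.521%; on $12,000,000: $3,182,520.

$3,180,000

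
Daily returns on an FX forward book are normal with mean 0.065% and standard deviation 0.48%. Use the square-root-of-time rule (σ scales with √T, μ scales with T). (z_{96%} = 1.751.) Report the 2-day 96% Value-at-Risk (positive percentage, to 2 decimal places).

σ_{2d} = 0.48% × √2 = 0.679%; μ_{2d} = 2 × 0.065% = 0.130%.
VaR = −(0.130%) + 1.751 × 0.679% = 1.059%.

1.06%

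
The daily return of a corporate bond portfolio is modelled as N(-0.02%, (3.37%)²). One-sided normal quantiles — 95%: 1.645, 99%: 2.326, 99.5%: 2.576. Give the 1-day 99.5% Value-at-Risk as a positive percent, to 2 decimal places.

8.70%

VaR = −μ + z·σ = −(-0.02%) + 2.576 × 3.37% = 8.701%.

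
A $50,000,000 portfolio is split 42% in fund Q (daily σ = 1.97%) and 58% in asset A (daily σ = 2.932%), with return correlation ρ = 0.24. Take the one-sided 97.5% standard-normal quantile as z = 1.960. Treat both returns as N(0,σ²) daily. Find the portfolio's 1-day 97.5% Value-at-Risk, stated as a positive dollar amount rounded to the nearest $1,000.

$2,021,000

σ_p² = 0.42²·1.97² + 0.58²·2.932² + 2·0.24·0.42·0.58·1.97·2.932 = 4.2519 (%²).
σ_p = √4.2519 = 2.062%.
VaR = 1.960 × 2.062% = 4.042%; on $50,000,000 that is $2,021,000.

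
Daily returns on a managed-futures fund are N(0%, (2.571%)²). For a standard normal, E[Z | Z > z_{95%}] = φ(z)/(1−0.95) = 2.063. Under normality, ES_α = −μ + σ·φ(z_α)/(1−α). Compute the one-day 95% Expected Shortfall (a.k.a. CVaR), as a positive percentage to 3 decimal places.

ES = 2.571% × 2.063 = 5.304%.

5.304%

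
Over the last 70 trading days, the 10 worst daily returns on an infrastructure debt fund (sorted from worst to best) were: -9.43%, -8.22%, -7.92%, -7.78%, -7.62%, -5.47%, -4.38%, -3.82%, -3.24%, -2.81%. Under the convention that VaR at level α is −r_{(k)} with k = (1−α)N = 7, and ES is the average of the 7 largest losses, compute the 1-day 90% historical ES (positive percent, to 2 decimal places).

The 7 worst returns sum to -50.82%.
ES = −(-50.82%) / 7 = 7.26%.

7.26%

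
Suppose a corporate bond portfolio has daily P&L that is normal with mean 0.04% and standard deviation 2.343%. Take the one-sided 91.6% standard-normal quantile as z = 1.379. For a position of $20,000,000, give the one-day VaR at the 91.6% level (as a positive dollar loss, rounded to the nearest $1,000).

$638,000

VaR = −μ + z·σ = −(0.04%) + 1.379 × 2.343% = 3.191%.
On $20,000,000: 0.03191 × $20,000,000 = $638,200.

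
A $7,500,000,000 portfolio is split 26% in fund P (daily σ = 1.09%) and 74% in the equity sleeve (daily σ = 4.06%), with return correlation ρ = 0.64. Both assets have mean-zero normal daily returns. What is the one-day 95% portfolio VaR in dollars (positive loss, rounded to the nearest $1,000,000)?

σ_p² = 0.26²·1.09² + 0.74²·4.06² + 2·0.64·0.26·0.74·1.09·4.06 = 10.1966 (%²).
σ_p = √10.1966 = 3.193%.
At 95%, z = 1.645.
VaR = 1.645 × 3.193% = 5.252%; on $7,500,000,000 that is $393,900,000.

$394,000,000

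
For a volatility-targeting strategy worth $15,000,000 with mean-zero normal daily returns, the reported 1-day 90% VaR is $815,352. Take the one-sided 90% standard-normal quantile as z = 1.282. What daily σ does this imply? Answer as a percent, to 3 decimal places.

VaR as a fraction: $815,352 / $15,000,000 = 5.436%.
σ = VaR / z = 5.436% / 1.282 = 4.240%.

4.240%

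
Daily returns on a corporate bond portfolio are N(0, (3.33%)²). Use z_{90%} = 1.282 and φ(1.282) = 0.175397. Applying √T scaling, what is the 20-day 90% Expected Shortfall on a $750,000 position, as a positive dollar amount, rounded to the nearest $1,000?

$196,000

σ_{20d} = 3.33% × √20 = 14.892%.
ES multiplier = φ(z)/(1−α) = 0.175397/0.1 = 1.754.
ES = 14.892% × 1.754 = 26.121%; on $750,000: $195,908.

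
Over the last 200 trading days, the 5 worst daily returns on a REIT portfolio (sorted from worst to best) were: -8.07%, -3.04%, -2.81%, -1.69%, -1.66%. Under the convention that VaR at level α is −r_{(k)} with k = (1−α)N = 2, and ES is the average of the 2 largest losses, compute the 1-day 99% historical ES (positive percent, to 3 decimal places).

The 2 worst returns sum to -11.11%.
ES = −(-11.11%) / 2 = 5.555%.

5.555%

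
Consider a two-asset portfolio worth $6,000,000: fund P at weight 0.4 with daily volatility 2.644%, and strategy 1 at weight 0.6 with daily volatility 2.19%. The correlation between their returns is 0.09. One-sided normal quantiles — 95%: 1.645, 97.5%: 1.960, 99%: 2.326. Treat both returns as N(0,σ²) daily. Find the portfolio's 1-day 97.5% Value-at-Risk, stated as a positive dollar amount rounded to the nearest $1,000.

$207,000

σ_p² = 0.4²·2.644² + 0.6²·2.19² + 2·0.09·0.4·0.6·2.644·2.19 = 3.0953 (%²).
σ_p = √3.0953 = 1.759%.
VaR = 1.960 × 1.759% = 3.448%; on $6,000,000 that is $206,880.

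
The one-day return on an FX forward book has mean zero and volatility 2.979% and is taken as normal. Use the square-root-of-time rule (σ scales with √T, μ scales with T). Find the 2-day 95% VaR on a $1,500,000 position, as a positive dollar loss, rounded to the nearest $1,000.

At 95%, z = 1.645.
σ_{2d} = 2.979% × √2 = 4.213%.
VaR = 1.645 × 4.213% = 6.930%.
On $1,500,000: 0.06930 × $1,500,000 = $103,950.

$104,000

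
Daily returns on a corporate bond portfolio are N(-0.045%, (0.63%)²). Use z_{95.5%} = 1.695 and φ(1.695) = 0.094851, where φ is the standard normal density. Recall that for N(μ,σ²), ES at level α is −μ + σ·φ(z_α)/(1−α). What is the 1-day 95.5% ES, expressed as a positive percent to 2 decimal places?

1.37%

Tail multiplier: φ(z)/(1−α) = 0.094851 / 0.045 = 2.108.
ES = −(-0.045%) + 0.63% × 2.108 = 1.373%.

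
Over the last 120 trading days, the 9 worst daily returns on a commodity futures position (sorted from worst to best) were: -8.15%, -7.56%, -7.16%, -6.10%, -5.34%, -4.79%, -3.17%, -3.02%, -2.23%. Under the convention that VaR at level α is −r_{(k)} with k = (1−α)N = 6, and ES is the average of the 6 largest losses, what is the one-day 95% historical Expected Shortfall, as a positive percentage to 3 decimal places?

The 6 worst returns sum to -39.10%.
ES = −(-39.10%) / 6 = 6.5166…% ≈ 6.517%.

6.517%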